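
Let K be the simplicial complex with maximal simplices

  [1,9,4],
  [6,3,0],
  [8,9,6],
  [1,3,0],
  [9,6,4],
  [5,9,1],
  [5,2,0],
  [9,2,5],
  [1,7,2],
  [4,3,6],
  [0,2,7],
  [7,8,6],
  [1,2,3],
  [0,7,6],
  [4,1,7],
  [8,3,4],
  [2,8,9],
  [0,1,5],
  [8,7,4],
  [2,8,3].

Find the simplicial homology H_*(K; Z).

Order the vertices as 0 < 1 < 2 < 3 < 4 < 5 < 6 < 7 < 8 < 9. Listing each simplex with vertices in this order, K has dimension 2 with simplices:

  0-simplices (10): [0], [1], [2], [3], [4], [5], [6], [7], [8], [9]
  1-simplices (30): (30 of them)
  2-simplices (20): (20 of them)

giving chain groups C_0 ≅ Z^10, C_1 ≅ Z^30, C_2 ≅ Z^20.

The boundary map ∂_1: C_1 → C_0 is given by ∂[p,q] = [q] − [p].
As a 10×30 matrix over Z this has rank 9, with invariant factors (1,1,1,1,1,1,1,1,1).

∂_2: C_2 → C_1 sends each 2-simplex [p,q,r] to [q,r] − [p,r] + [p,q]. For instance
  ∂[2,3,8] = [3,8] − [2,8] + [2,3],
  ∂[0,1,5] = [1,5] − [0,5] + [0,1].
The 30×20 boundary matrix has rank 20 and Smith normal form diag(1,1,1,1,1,1,1,1,1,1,1,1,1,1,1,1,1,1,1,2).

From H_k ≅ ker(∂_k) / im(∂_{k+1}) we obtain:

  H_0: rank C_0 − rank ∂_1 = 10 − 9 = 1, and the invariant factors of ∂_1 are all 1, so H_0 = Z.
  H_1: rank ker ∂_1 − rank ∂_2 = (30 − 9) − 20 = 1, and ∂_2 has invariant factor 2 > 1, so H_1 = Z ⊕ Z/2Z.
  H_2: rank ker ∂_2 − rank ∂_3 = (20 − 20) − 0 = 0, and there is no ∂_3, so H_2 = 0.

H_0 = Z,  H_1 = Z ⊕ Z/2Z,  H_2 = 0.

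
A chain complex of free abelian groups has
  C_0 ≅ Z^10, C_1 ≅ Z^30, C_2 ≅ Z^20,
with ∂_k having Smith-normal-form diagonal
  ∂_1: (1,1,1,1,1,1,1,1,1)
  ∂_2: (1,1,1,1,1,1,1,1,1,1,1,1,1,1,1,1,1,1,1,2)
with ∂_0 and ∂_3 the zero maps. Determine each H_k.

H_0: b_0 = 10 − 0 − 9 = 1; torsion from ∂_1 factors > 1: none. So H_0 = Z.
H_1: b_1 = 30 − 9 − 20 = 1; torsion from ∂_2 factors > 1: [2]. So H_1 = Z × Z/2.
H_2: b_2 = 20 − 20 − 0 = 0; torsion from ∂_3 factors > 1: none. So H_2 = 0.

H_0 = Z,  H_1 = Z × Z/2,  H_2 = 0.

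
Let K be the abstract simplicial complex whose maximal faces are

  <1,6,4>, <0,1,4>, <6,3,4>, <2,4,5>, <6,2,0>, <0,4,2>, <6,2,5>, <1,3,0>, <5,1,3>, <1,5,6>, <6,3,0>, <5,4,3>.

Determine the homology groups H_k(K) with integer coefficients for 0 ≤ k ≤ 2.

H_0 = Z,  H_1 = Z/2,  H_2 = 0.

We work with the vertex ordering 0 < 1 < 2 < 3 < 4 < 5 < 6. The simplices of K, each written with vertices in increasing order, are:

  0-simplices (7): [0], [1], [2], [3], [4], [5], [6]
  1-simplices (18): [0,1], [0,2], [0,3], [0,4], [0,6], [1,3], [1,4], [1,5], [1,6], [2,4], [2,5], [2,6], [3,4], [3,5], [3,6], [4,5], [4,6], [5,6]
  2-simplices (12): [0,1,3], [0,1,4], [0,2,4], [0,2,6], [0,3,6], [1,3,5], [1,4,6], [1,5,6], [2,4,5], [2,5,6], [3,4,5], [3,4,6]

Hence C_0 ≅ Z^7, C_1 ≅ Z^18, C_2 ≅ Z^12.

The boundary map ∂_1: C_1 → C_0 maps an edge to its endpoints' difference, ∂[p,q] = q − p.
The resulting 7×18 matrix has rank 6, and its Smith normal form has invariant factors (1,1,1,1,1,1).

Boundary ∂_2: C_2 → C_1 maps a triangle to the signed sum of its edges. For instance
  ∂[3,4,5] = [4,5] − [3,5] + [3,4],
  ∂[2,4,5] = [4,5] − [2,5] + [2,4].
The 18×12 boundary matrix has rank 12 and Smith normal form diag(1,1,1,1,1,1,1,1,1,1,1,2).

Computing H_k = (kernel of ∂_k) / (image of ∂_{k+1}):

  H_0: rank C_0 − rank ∂_1 = 7 − 6 = 1, and the invariant factors of ∂_1 are all 1, so H_0 = Z.
  H_1: rank ker ∂_1 − rank ∂_2 = (18 − 6) − 12 = 0, and ∂_2 has invariant factor 2 > 1, so H_1 = Z/2.
  H_2: rank ker ∂_2 − rank ∂_3 = (12 − 12) − 0 = 0, and there is no ∂_3, so H_2 = 0.

As a check, the Euler characteristic is 7 − 18 + 12 = 1, which agrees with 1 − 0 + 0 = 1.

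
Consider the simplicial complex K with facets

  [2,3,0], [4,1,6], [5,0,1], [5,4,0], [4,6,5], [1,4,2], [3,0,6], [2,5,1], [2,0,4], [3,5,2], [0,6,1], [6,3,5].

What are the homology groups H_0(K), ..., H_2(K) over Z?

Fix the vertex order 0 < 1 < 2 < 3 < 4 < 5 < 6 and write every simplex with vertices in increasing order. Then dim K = 2 and the simplices of K are:

  0-simplices (7): [0], [1], [2], [3], [4], [5], [6]
  1-simplices (18): [0,1], [0,2], [0,3], [0,4], [0,5], [0,6], [1,2], [1,4], [1,5], [1,6], [2,3], [2,4], [2,5], [3,5], [3,6], [4,5], [4,6], [5,6]
  2-simplices (12): [0,1,5], [0,1,6], [0,2,3], [0,2,4], [0,3,6], [0,4,5], [1,2,4], [1,2,5], [1,4,6], [2,3,5], [3,5,6], [4,5,6]

so the chain groups are C_0 ≅ Z^7, C_1 ≅ Z^18, C_2 ≅ Z^12.

Boundary ∂_1: C_1 → C_0 is given by ∂[p,q] = [q] − [p]. For instance
  ∂[0,1] = [1] − [0].
As a 7×18 matrix over Z this has rank 6, with invariant factors (1,1,1,1,1,1).

∂_2: C_2 → C_1 acts by ∂[p,q,r] = [q,r] − [p,r] + [p,q]. For instance
  ∂[1,2,5] = [2,5] − [1,5] + [1,2],
  ∂[1,4,6] = [4,6] − [1,6] + [1,4].
This gives a 18×12 integer matrix of rank 12; reducing to Smith normal form yields diagonal entries (1,1,1,1,1,1,1,1,1,1,1,2).

Now H_k = ker ∂_k / im ∂_{k+1}, so:

  H_0: rank C_0 − rank ∂_1 = 7 − 6 = 1, and the invariant factors of ∂_1 are all 1, so H_0 ≅ Z.
  H_1: rank ker ∂_1 − rank ∂_2 = (18 − 6) − 12 = 0, and ∂_2 has invariant factor 2 > 1, so H_1 ≅ Z/2Z.
  H_2: rank ker ∂_2 − rank ∂_3 = (12 − 12) − 0 = 0, and there is no ∂_3, so H_2 ≅ 0.

As a check, the Euler characteristic is 7 − 18 + 12 = 1, which agrees with 1 − 0 + 0 = 1.
(K is a triangulation of the real projective plane RP^2.)

H_0 = Z,  H_1 = Z/2Z,  H_2 = 0.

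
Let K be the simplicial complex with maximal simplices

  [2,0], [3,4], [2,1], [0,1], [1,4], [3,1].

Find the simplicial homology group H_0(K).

Fix the vertex order 0 < 1 < 2 < 3 < 4 and write every simplex with vertices in increasing order. Then dim K = 1 and the simplices of K are:

  0-simplices (5): [0], [1], [2], [3], [4]
  1-simplices (6): [0,1], [0,2], [1,2], [1,3], [1,4], [3,4]

Hence C_0 ≅ Z^5, C_1 ≅ Z^6.

∂_1: C_1 → C_0 sends each edge [p,q] (with p < q) to q − p.
The 5×6 boundary matrix has rank 4 and Smith normal form diag(1,1,1,1).

From H_k ≅ ker(∂_k) / im(∂_{k+1}) we obtain:

  H_0: rank C_0 − rank ∂_1 = 5 − 4 = 1, and the invariant factors of ∂_1 are all 1, so H_0 = Z.

H_0 = Z.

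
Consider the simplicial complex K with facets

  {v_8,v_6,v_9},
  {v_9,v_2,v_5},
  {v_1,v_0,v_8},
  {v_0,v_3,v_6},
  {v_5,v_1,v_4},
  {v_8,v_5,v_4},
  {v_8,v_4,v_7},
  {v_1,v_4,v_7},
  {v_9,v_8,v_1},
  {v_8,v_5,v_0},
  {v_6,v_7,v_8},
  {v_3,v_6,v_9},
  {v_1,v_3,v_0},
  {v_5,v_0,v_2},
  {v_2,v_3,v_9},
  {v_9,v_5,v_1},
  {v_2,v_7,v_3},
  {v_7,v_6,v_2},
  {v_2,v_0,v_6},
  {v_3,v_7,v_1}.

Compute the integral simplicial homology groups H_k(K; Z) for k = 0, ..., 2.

H_0 = Z,  H_1 = Z ⊕ Z/2,  H_2 = 0.

We work with the vertex ordering v_0 < v_1 < v_2 < v_3 < v_4 < v_5 < v_6 < v_7 < v_8 < v_9. The simplices of K, each written with vertices in increasing order, are:

  0-simplices (10): [v_0], [v_1], [v_2], [v_3], [v_4], [v_5], [v_6], [v_7], [v_8], [v_9]
  1-simplices (30): (30 of them)
  2-simplices (20): (20 of them)

giving chain groups C_0 ≅ Z^10, C_1 ≅ Z^30, C_2 ≅ Z^20.

Boundary ∂_1: C_1 → C_0 is given by ∂[p,q] = [q] − [p]. For instance
  ∂[v_5,v_8] = [v_8] − [v_5].
The 10×30 boundary matrix has rank 9 and Smith normal form diag(1,1,1,1,1,1,1,1,1).

∂_2: C_2 → C_1 acts by ∂[p,q,r] = [q,r] − [p,r] + [p,q]. For instance
  ∂[v_1,v_8,v_9] = [v_8,v_9] − [v_1,v_9] + [v_1,v_8],
  ∂[v_1,v_4,v_7] = [v_4,v_7] − [v_1,v_7] + [v_1,v_4].
The resulting 30×20 matrix has rank 20, and its Smith normal form has invariant factors (1,1,1,1,1,1,1,1,1,1,1,1,1,1,1,1,1,1,1,2).

Now H_k = ker ∂_k / im ∂_{k+1}, so:

  H_0: rank C_0 − rank ∂_1 = 10 − 9 = 1, and the invariant factors of ∂_1 are all 1, so H_0 ≅ Z.
  H_1: rank ker ∂_1 − rank ∂_2 = (30 − 9) − 20 = 1, and ∂_2 has invariant factor 2 > 1, so H_1 ≅ Z ⊕ Z/2.
  H_2: rank ker ∂_2 − rank ∂_3 = (20 − 20) − 0 = 0, and there is no ∂_3, so H_2 ≅ 0.

As a check, the Euler characteristic is 10 − 30 + 20 = 0, which agrees with 1 − 1 + 0 = 0.
(K is a triangulation of the Klein bottle.)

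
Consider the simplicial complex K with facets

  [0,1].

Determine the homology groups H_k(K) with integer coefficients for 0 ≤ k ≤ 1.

We work with the vertex ordering 0 < 1. The simplices of K, each written with vertices in increasing order, are:

  0-simplices (2): [0], [1]
  1-simplices (1): [0,1]

Hence C_0 ≅ Z^2, C_1 ≅ Z^1.

The boundary map ∂_1: C_1 → C_0 maps an edge to its endpoints' difference, ∂[p,q] = q − p.
As a 2×1 matrix over Z this has rank 1, with invariant factors (1).

Now H_k = ker ∂_k / im ∂_{k+1}, so:

  H_0: rank C_0 − rank ∂_1 = 2 − 1 = 1, and the invariant factors of ∂_1 are all 1, so H_0 = Z.
  H_1: rank ker ∂_1 − rank ∂_2 = (1 − 1) − 0 = 0, and there is no ∂_2, so H_1 = 0.

As a check, the Euler characteristic is 2 − 1 = 1, which agrees with 1 − 0 = 1.
(K is a triangulation of the 1-simplex.)

H_0 = Z,  H_1 = 0.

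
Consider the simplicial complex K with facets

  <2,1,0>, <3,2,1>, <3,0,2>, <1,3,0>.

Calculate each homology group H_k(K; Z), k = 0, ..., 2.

H_0 ≅ Z,  H_1 = 0,  H_2 ≅ Z.

We work with the vertex ordering 0 < 1 < 2 < 3. The simplices of K, each written with vertices in increasing order, are:

  0-simplices (4): [0], [1], [2], [3]
  1-simplices (6): [0,1], [0,2], [0,3], [1,2], [1,3], [2,3]
  2-simplices (4): [0,1,2], [0,1,3], [0,2,3], [1,2,3]

Hence C_0 ≅ Z^4, C_1 ≅ Z^6, C_2 ≅ Z^4.

Boundary ∂_1: C_1 → C_0 maps an edge to its endpoints' difference, ∂[p,q] = q − p.
The 4×6 boundary matrix has rank 3 and Smith normal form diag(1,1,1).

Boundary ∂_2: C_2 → C_1 sends each 2-simplex [p,q,r] to [q,r] − [p,r] + [p,q]. For instance
  ∂[0,1,3] = [1,3] − [0,3] + [0,1],
  ∂[0,2,3] = [2,3] − [0,3] + [0,2].
This gives a 6×4 integer matrix of rank 3; reducing to Smith normal form yields diagonal entries (1,1,1).

Now H_k = ker ∂_k / im ∂_{k+1}, so:

  H_0: rank C_0 − rank ∂_1 = 4 − 3 = 1, and the invariant factors of ∂_1 are all 1, so H_0 ≅ Z.
  H_1: rank ker ∂_1 − rank ∂_2 = (6 − 3) − 3 = 0, and the invariant factors of ∂_2 are all 1, so H_1 ≅ 0.
  H_2: rank ker ∂_2 − rank ∂_3 = (4 − 3) − 0 = 1, and there is no ∂_3, so H_2 ≅ Z.

(K is a triangulation of the 2-sphere S^2.)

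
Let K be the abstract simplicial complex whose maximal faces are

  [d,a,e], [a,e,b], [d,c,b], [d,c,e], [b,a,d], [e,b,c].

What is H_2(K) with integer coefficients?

H_2 = Z.

Order the vertices as a < b < c < d < e. Listing each simplex with vertices in this order, K has dimension 2 with simplices:

  0-simplices (5): a, b, c, d, e
  1-simplices (9): ab, ad, ae, bc, bd, be, cd, ce, de
  2-simplices (6): abd, abe, ade, bcd, bce, cde

so the chain groups are C_0 ≅ Z^5, C_1 ≅ Z^9, C_2 ≅ Z^6.

Boundary ∂_1: C_1 → C_0 maps an edge to its endpoints' difference, ∂[p,q] = q − p. For instance
  ∂ae = e − a.
As a 5×9 matrix over Z this has rank 4, with invariant factors (1,1,1,1).

Boundary ∂_2: C_2 → C_1 acts by ∂[p,q,r] = [q,r] − [p,r] + [p,q]. For instance
  ∂bcd = cd − bd + bc,
  ∂abe = be − ae + ab.
As a 9×6 matrix over Z this has rank 5, with invariant factors (1,1,1,1,1).

From H_k ≅ ker(∂_k) / im(∂_{k+1}) we obtain:

  H_2: rank ker ∂_2 − rank ∂_3 = (6 − 5) − 0 = 1, and there is no ∂_3, so H_2 = Z.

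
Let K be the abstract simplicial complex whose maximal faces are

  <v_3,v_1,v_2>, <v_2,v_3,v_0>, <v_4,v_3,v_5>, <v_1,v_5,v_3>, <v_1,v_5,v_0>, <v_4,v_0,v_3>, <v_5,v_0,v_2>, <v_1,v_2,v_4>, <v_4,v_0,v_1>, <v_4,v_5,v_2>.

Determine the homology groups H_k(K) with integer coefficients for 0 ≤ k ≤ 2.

Take the total order v_0 < v_1 < v_2 < v_3 < v_4 < v_5 on the vertex set. Then K (dimension 2) consists of the simplices:

  0-simplices (6): [v_0], [v_1], [v_2], [v_3], [v_4], [v_5]
  1-simplices (15): (15 of them)
  2-simplices (10): [v_0,v_1,v_4], [v_0,v_1,v_5], [v_0,v_2,v_3], [v_0,v_2,v_5], [v_0,v_3,v_4], [v_1,v_2,v_3], [v_1,v_2,v_4], [v_1,v_3,v_5], [v_2,v_4,v_5], [v_3,v_4,v_5]

Hence C_0 ≅ Z^6, C_1 ≅ Z^15, C_2 ≅ Z^10.

Boundary ∂_1: C_1 → C_0 is given by ∂[p,q] = [q] − [p].
The resulting 6×15 matrix has rank 5, and its Smith normal form has invariant factors (1,1,1,1,1).

∂_2: C_2 → C_1 maps a triangle to the signed sum of its edges. For instance
  ∂[v_0,v_2,v_5] = [v_2,v_5] − [v_0,v_5] + [v_0,v_2],
  ∂[v_1,v_2,v_4] = [v_2,v_4] − [v_1,v_4] + [v_1,v_2].
This gives a 15×10 integer matrix of rank 10; reducing to Smith normal form yields diagonal entries (1,1,1,1,1,1,1,1,1,2).

Now H_k = ker ∂_k / im ∂_{k+1}, so:

  H_0: rank C_0 − rank ∂_1 = 6 − 5 = 1, and the invariant factors of ∂_1 are all 1, so H_0 = Z.
  H_1: rank ker ∂_1 − rank ∂_2 = (15 − 5) − 10 = 0, and ∂_2 has invariant factor 2 > 1, so H_1 = Z_2.
  H_2: rank ker ∂_2 − rank ∂_3 = (10 − 10) − 0 = 0, and there is no ∂_3, so H_2 = 0.

As a check, the Euler characteristic is 6 − 15 + 10 = 1, which agrees with 1 − 0 + 0 = 1.

H_0 = Z,  H_1 = Z_2,  H_2 = 0.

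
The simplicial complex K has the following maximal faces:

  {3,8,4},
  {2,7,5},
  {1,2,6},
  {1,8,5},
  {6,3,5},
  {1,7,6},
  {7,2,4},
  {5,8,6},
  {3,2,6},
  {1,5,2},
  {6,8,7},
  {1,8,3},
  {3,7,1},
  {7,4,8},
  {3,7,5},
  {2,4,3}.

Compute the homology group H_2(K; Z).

H_2 ≅ Z.

K has 8 vertices, 24 edges, 16 triangles.
rank ∂_2 = 15, rank ∂_3 = 0 ⇒ b_2 = 16 − 15 − 0 = 1. So H_2 = Z.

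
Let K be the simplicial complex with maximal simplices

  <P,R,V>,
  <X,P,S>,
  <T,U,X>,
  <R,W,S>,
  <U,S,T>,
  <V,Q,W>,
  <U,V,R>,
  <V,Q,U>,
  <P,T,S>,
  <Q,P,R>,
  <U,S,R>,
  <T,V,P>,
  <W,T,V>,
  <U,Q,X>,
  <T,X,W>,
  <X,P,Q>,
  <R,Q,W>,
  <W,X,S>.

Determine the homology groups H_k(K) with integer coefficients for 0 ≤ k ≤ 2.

H_0 = Z,  H_1 = Z ⊕ Z/2,  H_2 = 0.

K has 9 vertices, 27 edges, 18 triangles.
rank ∂_0 = 0, rank ∂_1 = 8 ⇒ b_0 = 9 − 0 − 8 = 1; all invariant factors of ∂_1 are 1 so no torsion. So H_0 = Z.
rank ∂_1 = 8, rank ∂_2 = 18 ⇒ b_1 = 27 − 8 − 18 = 1; ∂_2 has invariant factor(s) [2] giving torsion. So H_1 = Z ⊕ Z/2.
rank ∂_2 = 18, rank ∂_3 = 0 ⇒ b_2 = 18 − 18 − 0 = 0. So H_2 = 0.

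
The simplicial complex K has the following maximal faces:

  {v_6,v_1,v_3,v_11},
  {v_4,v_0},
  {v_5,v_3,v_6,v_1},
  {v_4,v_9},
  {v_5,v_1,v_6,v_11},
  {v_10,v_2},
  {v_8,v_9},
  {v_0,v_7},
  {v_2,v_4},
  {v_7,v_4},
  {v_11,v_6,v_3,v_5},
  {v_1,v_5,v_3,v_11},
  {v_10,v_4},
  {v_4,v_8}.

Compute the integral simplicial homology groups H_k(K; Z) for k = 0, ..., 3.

H_0 = Z^2,  H_1 = Z^3,  H_2 = 0,  H_3 = Z.

Take the total order v_0 < v_1 < v_2 < v_3 < v_4 < v_5 < v_6 < v_7 < v_8 < v_9 < v_10 < v_11 on the vertex set. Then K (dimension 3) consists of the simplices:

  0-simplices (12): [v_0], [v_1], [v_2], [v_3], [v_4], [v_5], [v_6], [v_7], [v_8], [v_9], [v_10], [v_11]
  1-simplices (19): (19 of them)
  2-simplices (10): [v_1,v_3,v_5], [v_1,v_3,v_6], [v_1,v_3,v_11], [v_1,v_5,v_6], [v_1,v_5,v_11], [v_1,v_6,v_11], [v_3,v_5,v_6], [v_3,v_5,v_11], [v_3,v_6,v_11], [v_5,v_6,v_11]
  3-simplices (5): [v_1,v_3,v_5,v_6], [v_1,v_3,v_5,v_11], [v_1,v_3,v_6,v_11], [v_1,v_5,v_6,v_11], [v_3,v_5,v_6,v_11]

giving chain groups C_0 ≅ Z^12, C_1 ≅ Z^19, C_2 ≅ Z^10, C_3 ≅ Z^5.

∂_1: C_1 → C_0 sends each edge [p,q] (with p < q) to q − p. For instance
  ∂[v_2,v_10] = [v_10] − [v_2].
This gives a 12×19 integer matrix of rank 10; reducing to Smith normal form yields diagonal entries (1,1,1,1,1,1,1,1,1,1).

The boundary map ∂_2: C_2 → C_1 sends each 2-simplex [p,q,r] to [q,r] − [p,r] + [p,q]. For instance
  ∂[v_3,v_5,v_11] = [v_5,v_11] − [v_3,v_11] + [v_3,v_5],
  ∂[v_1,v_3,v_6] = [v_3,v_6] − [v_1,v_6] + [v_1,v_3].
The resulting 19×10 matrix has rank 6, and its Smith normal form has invariant factors (1,1,1,1,1,1).

Boundary ∂_3: C_3 → C_2 sends each 3-simplex σ to the alternating sum Σ_i (−1)^i (σ with its i-th vertex removed). For instance
  ∂[v_1,v_5,v_6,v_11] = [v_5,v_6,v_11] − [v_1,v_6,v_11] + [v_1,v_5,v_11] − [v_1,v_5,v_6],
  ∂[v_1,v_3,v_6,v_11] = [v_3,v_6,v_11] − [v_1,v_6,v_11] + [v_1,v_3,v_11] − [v_1,v_3,v_6].
This gives a 10×5 integer matrix of rank 4; reducing to Smith normal form yields diagonal entries (1,1,1,1).

Reading off H_k = ker ∂_k / im ∂_{k+1}:

  H_0: rank C_0 − rank ∂_1 = 12 − 10 = 2, and the invariant factors of ∂_1 are all 1, so H_0 ≅ Z^2.
  H_1: rank ker ∂_1 − rank ∂_2 = (19 − 10) − 6 = 3, and the invariant factors of ∂_2 are all 1, so H_1 ≅ Z^3.
  H_2: rank ker ∂_2 − rank ∂_3 = (10 − 6) − 4 = 0, and the invariant factors of ∂_3 are all 1, so H_2 ≅ 0.
  H_3: rank ker ∂_3 − rank ∂_4 = (5 − 4) − 0 = 1, and there is no ∂_4, so H_3 ≅ Z.

As a check, the Euler characteristic is 12 − 19 + 10 − 5 = -2, which agrees with 2 − 3 + 0 − 1 = -2.
(K is a triangulation of the disjoint union of the 3-sphere S^3 and a wedge of 3 circles.)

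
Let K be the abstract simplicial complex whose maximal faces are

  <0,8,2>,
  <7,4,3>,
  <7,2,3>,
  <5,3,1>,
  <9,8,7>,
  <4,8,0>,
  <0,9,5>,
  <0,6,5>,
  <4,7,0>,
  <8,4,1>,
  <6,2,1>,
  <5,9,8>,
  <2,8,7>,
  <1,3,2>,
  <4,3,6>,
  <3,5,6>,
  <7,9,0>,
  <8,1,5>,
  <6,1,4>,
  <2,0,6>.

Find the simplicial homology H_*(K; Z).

H_0 ≅ Z,  H_1 ≅ Z ⊕ Z/2,  H_2 = 0.

Order the vertices as 0 < 1 < 2 < 3 < 4 < 5 < 6 < 7 < 8 < 9. Listing each simplex with vertices in this order, K has dimension 2 with simplices:

  0-simplices (10): [0], [1], [2], [3], [4], [5], [6], [7], [8], [9]
  1-simplices (30): (30 of them)
  2-simplices (20): (20 of them)

giving chain groups C_0 ≅ Z^10, C_1 ≅ Z^30, C_2 ≅ Z^20.

Boundary ∂_1: C_1 → C_0 sends each edge [p,q] (with p < q) to q − p. For instance
  ∂[0,9] = [9] − [0].
As a 10×30 matrix over Z this has rank 9, with invariant factors (1,1,1,1,1,1,1,1,1).

Boundary ∂_2: C_2 → C_1 sends each 2-simplex [p,q,r] to [q,r] − [p,r] + [p,q]. For instance
  ∂[0,4,7] = [4,7] − [0,7] + [0,4],
  ∂[0,2,8] = [2,8] − [0,8] + [0,2].
The resulting 30×20 matrix has rank 20, and its Smith normal form has invariant factors (1,1,1,1,1,1,1,1,1,1,1,1,1,1,1,1,1,1,1,2).

Reading off H_k = ker ∂_k / im ∂_{k+1}:

  H_0: rank C_0 − rank ∂_1 = 10 − 9 = 1, and the invariant factors of ∂_1 are all 1, so H_0 = Z.
  H_1: rank ker ∂_1 − rank ∂_2 = (30 − 9) − 20 = 1, and ∂_2 has invariant factor 2 > 1, so H_1 = Z ⊕ Z/2.
  H_2: rank ker ∂_2 − rank ∂_3 = (20 − 20) − 0 = 0, and there is no ∂_3, so H_2 = 0.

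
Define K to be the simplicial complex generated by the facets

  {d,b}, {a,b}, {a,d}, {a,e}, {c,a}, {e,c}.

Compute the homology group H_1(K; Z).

H_1 ≅ Z^2.

Take the total order a < b < c < d < e on the vertex set. Then K (dimension 1) consists of the simplices:

  0-simplices (5): a, b, c, d, e
  1-simplices (6): ab, ac, ad, ae, bd, ce

so the chain groups are C_0 ≅ Z^5, C_1 ≅ Z^6.

Boundary ∂_1: C_1 → C_0 maps an edge to its endpoints' difference, ∂[p,q] = q − p. For instance
  ∂ab = b − a.
The resulting 5×6 matrix has rank 4, and its Smith normal form has invariant factors (1,1,1,1).

Now H_k = ker ∂_k / im ∂_{k+1}, so:

  H_1: rank ker ∂_1 − rank ∂_2 = (6 − 4) − 0 = 2, and there is no ∂_2, so H_1 ≅ Z^2.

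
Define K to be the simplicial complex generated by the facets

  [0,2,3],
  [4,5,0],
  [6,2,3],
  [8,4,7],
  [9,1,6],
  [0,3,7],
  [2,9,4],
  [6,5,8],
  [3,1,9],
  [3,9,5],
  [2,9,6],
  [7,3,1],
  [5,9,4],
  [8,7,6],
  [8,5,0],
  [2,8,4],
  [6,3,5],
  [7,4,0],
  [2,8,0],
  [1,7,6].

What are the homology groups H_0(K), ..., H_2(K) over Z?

Order the vertices as 0 < 1 < 2 < 3 < 4 < 5 < 6 < 7 < 8 < 9. Listing each simplex with vertices in this order, K has dimension 2 with simplices:

  0-simplices (10): [0], [1], [2], [3], [4], [5], [6], [7], [8], [9]
  1-simplices (30): (30 of them)
  2-simplices (20): (20 of them)

giving chain groups C_0 ≅ Z^10, C_1 ≅ Z^30, C_2 ≅ Z^20.

The boundary map ∂_1: C_1 → C_0 is given by ∂[p,q] = [q] − [p]. For instance
  ∂[0,4] = [4] − [0].
As a 10×30 matrix over Z this has rank 9, with invariant factors (1,1,1,1,1,1,1,1,1).

Boundary ∂_2: C_2 → C_1 acts by ∂[p,q,r] = [q,r] − [p,r] + [p,q]. For instance
  ∂[4,7,8] = [7,8] − [4,8] + [4,7],
  ∂[0,4,7] = [4,7] − [0,7] + [0,4].
This gives a 30×20 integer matrix of rank 20; reducing to Smith normal form yields diagonal entries (1,1,1,1,1,1,1,1,1,1,1,1,1,1,1,1,1,1,1,2).

Reading off H_k = ker ∂_k / im ∂_{k+1}:

  H_0: rank C_0 − rank ∂_1 = 10 − 9 = 1, and the invariant factors of ∂_1 are all 1, so H_0 = Z.
  H_1: rank ker ∂_1 − rank ∂_2 = (30 − 9) − 20 = 1, and ∂_2 has invariant factor 2 > 1, so H_1 = Z ⊕ Z/2Z.
  H_2: rank ker ∂_2 − rank ∂_3 = (20 − 20) − 0 = 0, and there is no ∂_3, so H_2 = 0.

(K is a triangulation of the Klein bottle.)

H_0 ≅ Z,  H_1 ≅ Z ⊕ Z/2Z,  H_2 = 0.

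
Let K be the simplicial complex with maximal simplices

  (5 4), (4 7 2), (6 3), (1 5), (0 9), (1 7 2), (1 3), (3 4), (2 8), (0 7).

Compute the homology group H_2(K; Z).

H_2 = 0.

Fix the vertex order 0 < 1 < 2 < 3 < 4 < 5 < 6 < 7 < 8 < 9 and write every simplex with vertices in increasing order. Then dim K = 2 and the simplices of K are:

  0-simplices (10): [0], [1], [2], [3], [4], [5], [6], [7], [8], [9]
  1-simplices (13): [0,7], [0,9], [1,2], [1,3], [1,5], [1,7], [2,4], [2,7], [2,8], [3,4], [3,6], [4,5], [4,7]
  2-simplices (2): [1,2,7], [2,4,7]

giving chain groups C_0 ≅ Z^10, C_1 ≅ Z^13, C_2 ≅ Z^2.

The boundary map ∂_1: C_1 → C_0 is given by ∂[p,q] = [q] − [p].
The resulting 10×13 matrix has rank 9, and its Smith normal form has invariant factors (1,1,1,1,1,1,1,1,1).

The boundary map ∂_2: C_2 → C_1 sends each 2-simplex [p,q,r] to [q,r] − [p,r] + [p,q]. For instance
  ∂[1,2,7] = [2,7] − [1,7] + [1,2],
  ∂[2,4,7] = [4,7] − [2,7] + [2,4].
As a 13×2 matrix over Z this has rank 2, with invariant factors (1,1).

Now H_k = ker ∂_k / im ∂_{k+1}, so:

  H_2: rank ker ∂_2 − rank ∂_3 = (2 − 2) − 0 = 0, and there is no ∂_3, so H_2 = 0.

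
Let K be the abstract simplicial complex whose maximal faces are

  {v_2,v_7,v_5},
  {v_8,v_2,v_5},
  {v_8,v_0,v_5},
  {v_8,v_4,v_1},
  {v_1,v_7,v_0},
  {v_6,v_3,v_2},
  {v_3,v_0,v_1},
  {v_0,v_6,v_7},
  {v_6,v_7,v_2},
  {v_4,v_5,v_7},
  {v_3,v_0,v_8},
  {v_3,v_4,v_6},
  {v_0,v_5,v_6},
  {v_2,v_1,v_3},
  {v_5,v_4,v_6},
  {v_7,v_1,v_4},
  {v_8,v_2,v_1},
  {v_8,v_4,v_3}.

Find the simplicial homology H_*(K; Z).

Fix the vertex order v_0 < v_1 < v_2 < v_3 < v_4 < v_5 < v_6 < v_7 < v_8 and write every simplex with vertices in increasing order. Then dim K = 2 and the simplices of K are:

  0-simplices (9): [v_0], [v_1], [v_2], [v_3], [v_4], [v_5], [v_6], [v_7], [v_8]
  1-simplices (27): (27 of them)
  2-simplices (18): (18 of them)

giving chain groups C_0 ≅ Z^9, C_1 ≅ Z^27, C_2 ≅ Z^18.

The boundary map ∂_1: C_1 → C_0 is given by ∂[p,q] = [q] − [p].
As a 9×27 matrix over Z this has rank 8, with invariant factors (1,1,1,1,1,1,1,1).

∂_2: C_2 → C_1 acts by ∂[p,q,r] = [q,r] − [p,r] + [p,q]. For instance
  ∂[v_2,v_3,v_6] = [v_3,v_6] − [v_2,v_6] + [v_2,v_3],
  ∂[v_3,v_4,v_6] = [v_4,v_6] − [v_3,v_6] + [v_3,v_4].
The 27×18 boundary matrix has rank 18 and Smith normal form diag(1,1,1,1,1,1,1,1,1,1,1,1,1,1,1,1,1,2).

From H_k ≅ ker(∂_k) / im(∂_{k+1}) we obtain:

  H_0: rank C_0 − rank ∂_1 = 9 − 8 = 1, and the invariant factors of ∂_1 are all 1, so H_0 ≅ Z.
  H_1: rank ker ∂_1 − rank ∂_2 = (27 − 8) − 18 = 1, and ∂_2 has invariant factor 2 > 1, so H_1 ≅ Z ⊕ Z/2.
  H_2: rank ker ∂_2 − rank ∂_3 = (18 − 18) − 0 = 0, and there is no ∂_3, so H_2 ≅ 0.

(K is a triangulation of the Klein bottle.)

H_0 ≅ Z,  H_1 ≅ Z ⊕ Z/2,  H_2 = 0.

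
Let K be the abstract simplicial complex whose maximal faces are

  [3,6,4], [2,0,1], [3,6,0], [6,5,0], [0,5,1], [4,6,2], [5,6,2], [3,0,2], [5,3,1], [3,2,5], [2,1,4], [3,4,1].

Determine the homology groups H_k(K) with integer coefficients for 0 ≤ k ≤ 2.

Fix the vertex order 0 < 1 < 2 < 3 < 4 < 5 < 6 and write every simplex with vertices in increasing order. Then dim K = 2 and the simplices of K are:

  0-simplices (7): [0], [1], [2], [3], [4], [5], [6]
  1-simplices (18): [0,1], [0,2], [0,3], [0,5], [0,6], [1,2], [1,3], [1,4], [1,5], [2,3], [2,4], [2,5], [2,6], [3,4], [3,5], [3,6], [4,6], [5,6]
  2-simplices (12): [0,1,2], [0,1,5], [0,2,3], [0,3,6], [0,5,6], [1,2,4], [1,3,4], [1,3,5], [2,3,5], [2,4,6], [2,5,6], [3,4,6]

giving chain groups C_0 ≅ Z^7, C_1 ≅ Z^18, C_2 ≅ Z^12.

∂_1: C_1 → C_0 is given by ∂[p,q] = [q] − [p]. For instance
  ∂[1,3] = [3] − [1].
As a 7×18 matrix over Z this has rank 6, with invariant factors (1,1,1,1,1,1).

The boundary map ∂_2: C_2 → C_1 maps a triangle to the signed sum of its edges. For instance
  ∂[2,3,5] = [3,5] − [2,5] + [2,3],
  ∂[0,1,2] = [1,2] − [0,2] + [0,1].
As a 18×12 matrix over Z this has rank 12, with invariant factors (1,1,1,1,1,1,1,1,1,1,1,2).

Reading off H_k = ker ∂_k / im ∂_{k+1}:

  H_0: rank C_0 − rank ∂_1 = 7 − 6 = 1, and the invariant factors of ∂_1 are all 1, so H_0 ≅ Z.
  H_1: rank ker ∂_1 − rank ∂_2 = (18 − 6) − 12 = 0, and ∂_2 has invariant factor 2 > 1, so H_1 ≅ Z/2.
  H_2: rank ker ∂_2 − rank ∂_3 = (12 − 12) − 0 = 0, and there is no ∂_3, so H_2 ≅ 0.

As a check, the Euler characteristic is 7 − 18 + 12 = 1, which agrees with 1 − 0 + 0 = 1.

H_0 ≅ Z,  H_1 ≅ Z/2,  H_2 = 0.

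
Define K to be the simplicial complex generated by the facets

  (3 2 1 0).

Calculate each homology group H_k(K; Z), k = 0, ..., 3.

H_0 ≅ Z,  H_1 = 0,  H_2 = 0,  H_3 = 0.

Take the total order 0 < 1 < 2 < 3 on the vertex set. Then K (dimension 3) consists of the simplices:

  0-simplices (4): [0], [1], [2], [3]
  1-simplices (6): [0,1], [0,2], [0,3], [1,2], [1,3], [2,3]
  2-simplices (4): [0,1,2], [0,1,3], [0,2,3], [1,2,3]
  3-simplices (1): [0,1,2,3]

giving chain groups C_0 ≅ Z^4, C_1 ≅ Z^6, C_2 ≅ Z^4, C_3 ≅ Z^1.

Boundary ∂_1: C_1 → C_0 sends each edge [p,q] (with p < q) to q − p. For instance
  ∂[0,1] = [1] − [0].
This gives a 4×6 integer matrix of rank 3; reducing to Smith normal form yields diagonal entries (1,1,1).

The boundary map ∂_2: C_2 → C_1 sends each 2-simplex [p,q,r] to [q,r] − [p,r] + [p,q]. For instance
  ∂[0,1,2] = [1,2] − [0,2] + [0,1],
  ∂[1,2,3] = [2,3] − [1,3] + [1,2].
The resulting 6×4 matrix has rank 3, and its Smith normal form has invariant factors (1,1,1).

∂_3: C_3 → C_2 sends each 3-simplex σ to the alternating sum Σ_i (−1)^i (σ with its i-th vertex removed). For instance
  ∂[0,1,2,3] = [1,2,3] − [0,2,3] + [0,1,3] − [0,1,2].
The 4×1 boundary matrix has rank 1 and Smith normal form diag(1).

Reading off H_k = ker ∂_k / im ∂_{k+1}:

  H_0: rank C_0 − rank ∂_1 = 4 − 3 = 1, and the invariant factors of ∂_1 are all 1, so H_0 ≅ Z.
  H_1: rank ker ∂_1 − rank ∂_2 = (6 − 3) − 3 = 0, and the invariant factors of ∂_2 are all 1, so H_1 ≅ 0.
  H_2: rank ker ∂_2 − rank ∂_3 = (4 − 3) − 1 = 0, and the invariant factors of ∂_3 are all 1, so H_2 ≅ 0.
  H_3: rank ker ∂_3 − rank ∂_4 = (1 − 1) − 0 = 0, and there is no ∂_4, so H_3 ≅ 0.

As a check, the Euler characteristic is 4 − 6 + 4 − 1 = 1, which agrees with 1 − 0 + 0 − 0 = 1.
(K is a triangulation of the 3-simplex.)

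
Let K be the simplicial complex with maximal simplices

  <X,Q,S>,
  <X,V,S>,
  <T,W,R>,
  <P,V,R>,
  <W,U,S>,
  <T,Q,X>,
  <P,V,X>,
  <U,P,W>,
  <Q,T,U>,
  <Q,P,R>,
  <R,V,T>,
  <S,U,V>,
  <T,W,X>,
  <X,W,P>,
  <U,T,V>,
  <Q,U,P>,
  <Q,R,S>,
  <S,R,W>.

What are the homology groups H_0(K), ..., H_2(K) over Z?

We work with the vertex ordering P < Q < R < S < T < U < V < W < X. The simplices of K, each written with vertices in increasing order, are:

  0-simplices (9): P, Q, R, S, T, U, V, W, X
  1-simplices (27): PQ, PR, PU, PV, PW, PX, QR, QS, QT, QU, QX, RS, RT, RV, RW, SU, SV, SW, SX, TU, TV, TW, TX, UV, UW, VX, WX
  2-simplices (18): PQR, PQU, PRV, PUW, PVX, PWX, QRS, QSX, QTU, QTX, RSW, RTV, RTW, SUV, SUW, SVX, TUV, TWX

so the chain groups are C_0 ≅ Z^9, C_1 ≅ Z^27, C_2 ≅ Z^18.

Boundary ∂_1: C_1 → C_0 is given by ∂[p,q] = [q] − [p].
As a 9×27 matrix over Z this has rank 8, with invariant factors (1,1,1,1,1,1,1,1).

Boundary ∂_2: C_2 → C_1 acts by ∂[p,q,r] = [q,r] − [p,r] + [p,q]. For instance
  ∂QTX = TX − QX + QT,
  ∂SVX = VX − SX + SV.
This gives a 27×18 integer matrix of rank 17; reducing to Smith normal form yields diagonal entries (1,1,1,1,1,1,1,1,1,1,1,1,1,1,1,1,1).

Computing H_k = (kernel of ∂_k) / (image of ∂_{k+1}):

  H_0: rank C_0 − rank ∂_1 = 9 − 8 = 1, and the invariant factors of ∂_1 are all 1, so H_0 ≅ Z.
  H_1: rank ker ∂_1 − rank ∂_2 = (27 − 8) − 17 = 2, and the invariant factors of ∂_2 are all 1, so H_1 ≅ Z^2.
  H_2: rank ker ∂_2 − rank ∂_3 = (18 − 17) − 0 = 1, and there is no ∂_3, so H_2 ≅ Z.

As a check, the Euler characteristic is 9 − 27 + 18 = 0, which agrees with 1 − 2 + 1 = 0.

H_0 ≅ Z,  H_1 ≅ Z^2,  H_2 ≅ Z.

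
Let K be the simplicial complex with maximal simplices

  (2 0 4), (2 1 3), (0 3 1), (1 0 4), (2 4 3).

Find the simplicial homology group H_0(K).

H_0 ≅ Z.

Take the total order 0 < 1 < 2 < 3 < 4 on the vertex set. Then K (dimension 2) consists of the simplices:

  0-simplices (5): [0], [1], [2], [3], [4]
  1-simplices (10): [0,1], [0,2], [0,3], [0,4], [1,2], [1,3], [1,4], [2,3], [2,4], [3,4]
  2-simplices (5): [0,1,3], [0,1,4], [0,2,4], [1,2,3], [2,3,4]

Hence C_0 ≅ Z^5, C_1 ≅ Z^10, C_2 ≅ Z^5.

Boundary ∂_1: C_1 → C_0 sends each edge [p,q] (with p < q) to q − p. For instance
  ∂[0,1] = [1] − [0].
As a 5×10 matrix over Z this has rank 4, with invariant factors (1,1,1,1).

The boundary map ∂_2: C_2 → C_1 sends each 2-simplex [p,q,r] to [q,r] − [p,r] + [p,q]. For instance
  ∂[0,1,4] = [1,4] − [0,4] + [0,1],
  ∂[0,2,4] = [2,4] − [0,4] + [0,2].
The 10×5 boundary matrix has rank 5 and Smith normal form diag(1,1,1,1,1).

Reading off H_k = ker ∂_k / im ∂_{k+1}:

  H_0: rank C_0 − rank ∂_1 = 5 − 4 = 1, and the invariant factors of ∂_1 are all 1, so H_0 ≅ Z.

(K is a triangulation of the Möbius band.)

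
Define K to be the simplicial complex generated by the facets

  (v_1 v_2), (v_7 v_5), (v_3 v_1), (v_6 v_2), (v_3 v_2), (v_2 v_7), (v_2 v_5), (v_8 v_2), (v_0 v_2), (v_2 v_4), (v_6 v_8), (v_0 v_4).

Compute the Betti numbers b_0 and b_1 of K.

b_0 = 1, b_1 = 4.

Take the total order v_0 < v_1 < v_2 < v_3 < v_4 < v_5 < v_6 < v_7 < v_8 on the vertex set. Then K (dimension 1) consists of the simplices:

  0-simplices (9): [v_0], [v_1], [v_2], [v_3], [v_4], [v_5], [v_6], [v_7], [v_8]
  1-simplices (12): [v_0,v_2], [v_0,v_4], [v_1,v_2], [v_1,v_3], [v_2,v_3], [v_2,v_4], [v_2,v_5], [v_2,v_6], [v_2,v_7], [v_2,v_8], [v_5,v_7], [v_6,v_8]

so the chain groups are C_0 ≅ Z^9, C_1 ≅ Z^12.

Boundary ∂_1: C_1 → C_0 is given by ∂[p,q] = [q] − [p]. For instance
  ∂[v_2,v_5] = [v_5] − [v_2].
This gives a 9×12 integer matrix of rank 8; reducing to Smith normal form yields diagonal entries (1,1,1,1,1,1,1,1).

Computing H_k = (kernel of ∂_k) / (image of ∂_{k+1}):

  H_0: rank C_0 − rank ∂_1 = 9 − 8 = 1, and the invariant factors of ∂_1 are all 1, so H_0 ≅ Z.
  H_1: rank ker ∂_1 − rank ∂_2 = (12 − 8) − 0 = 4, and there is no ∂_2, so H_1 ≅ Z^4.

(K is a triangulation of a wedge of 4 circles.)

Hence the Betti numbers are b_0 = 1, b_1 = 4.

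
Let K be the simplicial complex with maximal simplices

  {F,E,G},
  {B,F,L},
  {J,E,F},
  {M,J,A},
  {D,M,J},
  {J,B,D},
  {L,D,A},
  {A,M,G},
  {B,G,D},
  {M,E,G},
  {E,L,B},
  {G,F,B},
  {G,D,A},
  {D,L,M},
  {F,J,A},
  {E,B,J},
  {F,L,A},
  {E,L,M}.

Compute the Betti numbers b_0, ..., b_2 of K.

b_0 = 1, b_1 = 1, b_2 = 0.

Fix the vertex order A < B < D < E < F < G < J < L < M and write every simplex with vertices in increasing order. Then dim K = 2 and the simplices of K are:

  0-simplices (9): A, B, D, E, F, G, J, L, M
  1-simplices (27): AD, AF, AG, AJ, AL, AM, BD, BE, BF, BG, BJ, BL, DG, DJ, DL, DM, EF, EG, EJ, EL, EM, FG, FJ, FL, GM, JM, LM
  2-simplices (18): ADG, ADL, AFJ, AFL, AGM, AJM, BDG, BDJ, BEJ, BEL, BFG, BFL, DJM, DLM, EFG, EFJ, EGM, ELM

Hence C_0 ≅ Z^9, C_1 ≅ Z^27, C_2 ≅ Z^18.

Boundary ∂_1: C_1 → C_0 is given by ∂[p,q] = [q] − [p]. For instance
  ∂EF = F − E.
The resulting 9×27 matrix has rank 8, and its Smith normal form has invariant factors (1,1,1,1,1,1,1,1).

The boundary map ∂_2: C_2 → C_1 sends each 2-simplex [p,q,r] to [q,r] − [p,r] + [p,q]. For instance
  ∂BEL = EL − BL + BE,
  ∂EFG = FG − EG + EF.
The 27×18 boundary matrix has rank 18 and Smith normal form diag(1,1,1,1,1,1,1,1,1,1,1,1,1,1,1,1,1,2).

Computing H_k = (kernel of ∂_k) / (image of ∂_{k+1}):

  H_0: rank C_0 − rank ∂_1 = 9 − 8 = 1, and the invariant factors of ∂_1 are all 1, so H_0 ≅ Z.
  H_1: rank ker ∂_1 − rank ∂_2 = (27 − 8) − 18 = 1, and ∂_2 has invariant factor 2 > 1, so H_1 ≅ Z ⊕ Z_2.
  H_2: rank ker ∂_2 − rank ∂_3 = (18 − 18) − 0 = 0, and there is no ∂_3, so H_2 ≅ 0.

As a check, the Euler characteristic is 9 − 27 + 18 = 0, which agrees with 1 − 1 + 0 = 0.

Hence the Betti numbers are b_0 = 1, b_1 = 1, b_2 = 0.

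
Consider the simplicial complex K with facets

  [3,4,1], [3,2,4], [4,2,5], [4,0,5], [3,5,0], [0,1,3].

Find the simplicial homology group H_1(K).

H_1 = Z.

Order the vertices as 0 < 1 < 2 < 3 < 4 < 5. Listing each simplex with vertices in this order, K has dimension 2 with simplices:

  0-simplices (6): [0], [1], [2], [3], [4], [5]
  1-simplices (12): [0,1], [0,3], [0,4], [0,5], [1,3], [1,4], [2,3], [2,4], [2,5], [3,4], [3,5], [4,5]
  2-simplices (6): [0,1,3], [0,3,5], [0,4,5], [1,3,4], [2,3,4], [2,4,5]

giving chain groups C_0 ≅ Z^6, C_1 ≅ Z^12, C_2 ≅ Z^6.

∂_1: C_1 → C_0 is given by ∂[p,q] = [q] − [p]. For instance
  ∂[0,4] = [4] − [0].
As a 6×12 matrix over Z this has rank 5, with invariant factors (1,1,1,1,1).

∂_2: C_2 → C_1 maps a triangle to the signed sum of its edges. For instance
  ∂[0,4,5] = [4,5] − [0,5] + [0,4],
  ∂[2,3,4] = [3,4] − [2,4] + [2,3].
This gives a 12×6 integer matrix of rank 6; reducing to Smith normal form yields diagonal entries (1,1,1,1,1,1).

From H_k ≅ ker(∂_k) / im(∂_{k+1}) we obtain:

  H_1: rank ker ∂_1 − rank ∂_2 = (12 − 5) − 6 = 1, and the invariant factors of ∂_2 are all 1, so H_1 ≅ Z.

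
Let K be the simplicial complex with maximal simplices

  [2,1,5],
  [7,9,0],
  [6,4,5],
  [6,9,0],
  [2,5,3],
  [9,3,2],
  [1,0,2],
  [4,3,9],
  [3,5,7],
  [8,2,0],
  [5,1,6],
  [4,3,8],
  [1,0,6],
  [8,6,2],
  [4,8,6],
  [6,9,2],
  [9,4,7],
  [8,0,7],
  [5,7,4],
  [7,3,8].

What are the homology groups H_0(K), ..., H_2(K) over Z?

Fix the vertex order 0 < 1 < 2 < 3 < 4 < 5 < 6 < 7 < 8 < 9 and write every simplex with vertices in increasing order. Then dim K = 2 and the simplices of K are:

  0-simplices (10): [0], [1], [2], [3], [4], [5], [6], [7], [8], [9]
  1-simplices (30): (30 of them)
  2-simplices (20): (20 of them)

giving chain groups C_0 ≅ Z^10, C_1 ≅ Z^30, C_2 ≅ Z^20.

The boundary map ∂_1: C_1 → C_0 sends each edge [p,q] (with p < q) to q − p.
The 10×30 boundary matrix has rank 9 and Smith normal form diag(1,1,1,1,1,1,1,1,1).

Boundary ∂_2: C_2 → C_1 acts by ∂[p,q,r] = [q,r] − [p,r] + [p,q]. For instance
  ∂[3,4,8] = [4,8] − [3,8] + [3,4],
  ∂[1,5,6] = [5,6] − [1,6] + [1,5].
The 30×20 boundary matrix has rank 20 and Smith normal form diag(1,1,1,1,1,1,1,1,1,1,1,1,1,1,1,1,1,1,1,2).

Now H_k = ker ∂_k / im ∂_{k+1}, so:

  H_0: rank C_0 − rank ∂_1 = 10 − 9 = 1, and the invariant factors of ∂_1 are all 1, so H_0 = Z.
  H_1: rank ker ∂_1 − rank ∂_2 = (30 − 9) − 20 = 1, and ∂_2 has invariant factor 2 > 1, so H_1 = Z ⊕ Z/2.
  H_2: rank ker ∂_2 − rank ∂_3 = (20 − 20) − 0 = 0, and there is no ∂_3, so H_2 = 0.

As a check, the Euler characteristic is 10 − 30 + 20 = 0, which agrees with 1 − 1 + 0 = 0.
(K is a triangulation of the Klein bottle.)

H_0 ≅ Z,  H_1 ≅ Z ⊕ Z/2,  H_2 = 0.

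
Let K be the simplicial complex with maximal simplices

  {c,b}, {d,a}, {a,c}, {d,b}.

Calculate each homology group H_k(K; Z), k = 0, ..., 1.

Fix the vertex order a < b < c < d and write every simplex with vertices in increasing order. Then dim K = 1 and the simplices of K are:

  0-simplices (4): a, b, c, d
  1-simplices (4): ac, ad, bc, bd

giving chain groups C_0 ≅ Z^4, C_1 ≅ Z^4.

The boundary map ∂_1: C_1 → C_0 maps an edge to its endpoints' difference, ∂[p,q] = q − p. For instance
  ∂ad = d − a.
This gives a 4×4 integer matrix of rank 3; reducing to Smith normal form yields diagonal entries (1,1,1).

From H_k ≅ ker(∂_k) / im(∂_{k+1}) we obtain:

  H_0: rank C_0 − rank ∂_1 = 4 − 3 = 1, and the invariant factors of ∂_1 are all 1, so H_0 ≅ Z.
  H_1: rank ker ∂_1 − rank ∂_2 = (4 − 3) − 0 = 1, and there is no ∂_2, so H_1 ≅ Z.

H_0 = Z,  H_1 = Z.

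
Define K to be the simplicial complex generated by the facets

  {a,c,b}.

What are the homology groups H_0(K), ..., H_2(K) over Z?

H_0 ≅ Z,  H_1 = 0,  H_2 = 0.

Take the total order a < b < c on the vertex set. Then K (dimension 2) consists of the simplices:

  0-simplices (3): a, b, c
  1-simplices (3): ab, ac, bc
  2-simplices (1): abc

so the chain groups are C_0 ≅ Z^3, C_1 ≅ Z^3, C_2 ≅ Z^1.

Boundary ∂_1: C_1 → C_0 sends each edge [p,q] (with p < q) to q − p. For instance
  ∂bc = c − b.
The resulting 3×3 matrix has rank 2, and its Smith normal form has invariant factors (1,1).

The boundary map ∂_2: C_2 → C_1 acts by ∂[p,q,r] = [q,r] − [p,r] + [p,q]. For instance
  ∂abc = bc − ac + ab.
As a 3×1 matrix over Z this has rank 1, with invariant factors (1).

From H_k ≅ ker(∂_k) / im(∂_{k+1}) we obtain:

  H_0: rank C_0 − rank ∂_1 = 3 − 2 = 1, and the invariant factors of ∂_1 are all 1, so H_0 ≅ Z.
  H_1: rank ker ∂_1 − rank ∂_2 = (3 − 2) − 1 = 0, and the invariant factors of ∂_2 are all 1, so H_1 ≅ 0.
  H_2: rank ker ∂_2 − rank ∂_3 = (1 − 1) − 0 = 0, and there is no ∂_3, so H_2 ≅ 0.

(K is a triangulation of the 2-simplex.)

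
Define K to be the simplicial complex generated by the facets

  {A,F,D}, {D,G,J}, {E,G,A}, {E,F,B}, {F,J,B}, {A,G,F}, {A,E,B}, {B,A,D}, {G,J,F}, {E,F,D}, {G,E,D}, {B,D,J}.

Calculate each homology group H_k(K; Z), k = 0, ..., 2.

H_0 ≅ Z,  H_1 ≅ Z/2Z,  H_2 = 0.

Take the total order A < B < D < E < F < G < J on the vertex set. Then K (dimension 2) consists of the simplices:

  0-simplices (7): A, B, D, E, F, G, J
  1-simplices (18): AB, AD, AE, AF, AG, BD, BE, BF, BJ, DE, DF, DG, DJ, EF, EG, FG, FJ, GJ
  2-simplices (12): ABD, ABE, ADF, AEG, AFG, BDJ, BEF, BFJ, DEF, DEG, DGJ, FGJ

so the chain groups are C_0 ≅ Z^7, C_1 ≅ Z^18, C_2 ≅ Z^12.

∂_1: C_1 → C_0 maps an edge to its endpoints' difference, ∂[p,q] = q − p.
This gives a 7×18 integer matrix of rank 6; reducing to Smith normal form yields diagonal entries (1,1,1,1,1,1).

∂_2: C_2 → C_1 acts by ∂[p,q,r] = [q,r] − [p,r] + [p,q]. For instance
  ∂ABE = BE − AE + AB,
  ∂BFJ = FJ − BJ + BF.
As a 18×12 matrix over Z this has rank 12, with invariant factors (1,1,1,1,1,1,1,1,1,1,1,2).

Reading off H_k = ker ∂_k / im ∂_{k+1}:

  H_0: rank C_0 − rank ∂_1 = 7 − 6 = 1, and the invariant factors of ∂_1 are all 1, so H_0 ≅ Z.
  H_1: rank ker ∂_1 − rank ∂_2 = (18 − 6) − 12 = 0, and ∂_2 has invariant factor 2 > 1, so H_1 ≅ Z/2Z.
  H_2: rank ker ∂_2 − rank ∂_3 = (12 − 12) − 0 = 0, and there is no ∂_3, so H_2 ≅ 0.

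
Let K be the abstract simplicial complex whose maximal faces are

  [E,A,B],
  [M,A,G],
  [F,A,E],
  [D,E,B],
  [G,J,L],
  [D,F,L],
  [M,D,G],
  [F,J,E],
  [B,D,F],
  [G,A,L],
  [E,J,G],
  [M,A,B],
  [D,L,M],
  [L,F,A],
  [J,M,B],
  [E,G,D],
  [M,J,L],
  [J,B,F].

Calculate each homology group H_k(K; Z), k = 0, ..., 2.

H_0 = Z,  H_1 = Z × Z/2,  H_2 = 0.

Order the vertices as A < B < D < E < F < G < J < L < M. Listing each simplex with vertices in this order, K has dimension 2 with simplices:

  0-simplices (9): A, B, D, E, F, G, J, L, M
  1-simplices (27): AB, AE, AF, AG, AL, AM, BD, BE, BF, BJ, BM, DE, DF, DG, DL, DM, EF, EG, EJ, FJ, FL, GJ, GL, GM, JL, JM, LM
  2-simplices (18): ABE, ABM, AEF, AFL, AGL, AGM, BDE, BDF, BFJ, BJM, DEG, DFL, DGM, DLM, EFJ, EGJ, GJL, JLM

Hence C_0 ≅ Z^9, C_1 ≅ Z^27, C_2 ≅ Z^18.

The boundary map ∂_1: C_1 → C_0 sends each edge [p,q] (with p < q) to q − p. For instance
  ∂DM = M − D.
As a 9×27 matrix over Z this has rank 8, with invariant factors (1,1,1,1,1,1,1,1).

Boundary ∂_2: C_2 → C_1 sends each 2-simplex [p,q,r] to [q,r] − [p,r] + [p,q]. For instance
  ∂GJL = JL − GL + GJ,
  ∂BDE = DE − BE + BD.
The 27×18 boundary matrix has rank 18 and Smith normal form diag(1,1,1,1,1,1,1,1,1,1,1,1,1,1,1,1,1,2).

Reading off H_k = ker ∂_k / im ∂_{k+1}:

  H_0: rank C_0 − rank ∂_1 = 9 − 8 = 1, and the invariant factors of ∂_1 are all 1, so H_0 ≅ Z.
  H_1: rank ker ∂_1 − rank ∂_2 = (27 − 8) − 18 = 1, and ∂_2 has invariant factor 2 > 1, so H_1 ≅ Z × Z/2.
  H_2: rank ker ∂_2 − rank ∂_3 = (18 − 18) − 0 = 0, and there is no ∂_3, so H_2 ≅ 0.

As a check, the Euler characteristic is 9 − 27 + 18 = 0, which agrees with 1 − 1 + 0 = 0.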